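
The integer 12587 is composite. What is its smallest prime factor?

41

12587 is odd.
Digit sum 23, not divisible by 3.
Ends in 7: not divisible by 5.
7: 12587 = 7·1798 + 1
11: 12587 = 11·1144 + 3
13: 12587 = 13·968 + 3
17: 12587 = 17·740 + 7
19: 12587 = 19·662 + 9
23: 12587 = 23·547 + 6
29: 12587 = 29·434 + 1
31: 12587 = 31·406 + 1
37: 12587 = 37·340 + 7
41: 12587 = 41·307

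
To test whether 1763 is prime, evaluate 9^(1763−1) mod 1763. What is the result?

9^1 ≡ 9 (mod 1763)
9^2 ≡ 9^2 = 81 ≡ 81 (mod 1763)
9^4 ≡ 81^2 = 6561 ≡ 1272 (mod 1763)
9^8 ≡ 1272^2 = 1617984 ≡ 1313 (mod 1763)
9^16 ≡ 1313^2 = 1723969 ≡ 1518 (mod 1763)
9^32 ≡ 1518^2 = 2304324 ≡ 83 (mod 1763)
9^64 ≡ 83^2 = 6889 ≡ 1600 (mod 1763)
9^128 ≡ 1600^2 = 2560000 ≡ 124 (mod 1763)
9^256 ≡ 124^2 = 15376 ≡ 1272 (mod 1763)
9^512 ≡ 1272^2 = 1617984 ≡ 1313 (mod 1763)
9^1024 ≡ 1313^2 = 1723969 ≡ 1518 (mod 1763)
1762 = 1024 + 512 + 128 + 64 + 32 + 2 in binary powers of 2.
So 9^1762 ≡ 1518 · 1313 · 124 · 1600 · 83 · 81 ≡ 1393 (mod 1763).
Since 1393 ≠ 1, base 9 is a Fermat witness: 1763 is composite.

1393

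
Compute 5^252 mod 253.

124

5^1 ≡ 5 (mod 253)
5^2 ≡ 5^2 = 25 ≡ 25 (mod 253)
5^4 ≡ 25^2 = 625 ≡ 119 (mod 253)
5^8 ≡ 119^2 = 14161 ≡ 246 (mod 253)
5^16 ≡ 246^2 = 60516 ≡ 49 (mod 253)
5^32 ≡ 49^2 = 2401 ≡ 124 (mod 253)
5^64 ≡ 124^2 = 15376 ≡ 196 (mod 253)
5^128 ≡ 196^2 = 38416 ≡ 213 (mod 253)
252 = 128 + 64 + 32 + 16 + 8 + 4 in binary powers of 2.
So 5^252 ≡ 213 · 196 · 124 · 49 · 246 · 119 ≡ 124 (mod 253).
Since 124 ≠ 1, base 5 is a Fermat witness: 253 is composite.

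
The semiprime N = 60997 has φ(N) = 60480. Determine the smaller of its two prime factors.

181

φ(n) = (p−1)(q−1) = n − (p+q) + 1, so p + q = 60997 − 60480 + 1 = 518.
p and q are the roots of t² − 518t + 60997 = 0.
Discriminant: 518² − 4·60997 = 268324 − 243988 = 24336; √24336 = 156.
q = (518 − 156)/2 = 181, p = (518 + 156)/2 = 337.
Check: 181 · 337 = 60997.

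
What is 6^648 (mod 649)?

6^1 ≡ 6 (mod 649)
6^2 ≡ 6^2 = 36 ≡ 36 (mod 649)
6^4 ≡ 36^2 = 1296 ≡ 647 (mod 649)
6^8 ≡ 647^2 = 418609 ≡ 4 (mod 649)
6^16 ≡ 4^2 = 16 ≡ 16 (mod 649)
6^32 ≡ 16^2 = 256 ≡ 256 (mod 649)
6^64 ≡ 256^2 = 65536 ≡ 636 (mod 649)
6^128 ≡ 636^2 = 404496 ≡ 169 (mod 649)
6^256 ≡ 169^2 = 28561 ≡ 5 (mod 649)
6^512 ≡ 5^2 = 25 ≡ 25 (mod 649)
648 = 512 + 128 + 8 in binary powers of 2.
So 6^648 ≡ 25 · 169 · 4 ≡ 26 (mod 649).
Since 26 ≠ 1, base 6 is a Fermat witness: 649 is composite.

26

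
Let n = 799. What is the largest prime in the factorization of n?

47

799 = 17 · 47
47 is prime.
So 799 = 17 · 47; the largest prime factor is 47.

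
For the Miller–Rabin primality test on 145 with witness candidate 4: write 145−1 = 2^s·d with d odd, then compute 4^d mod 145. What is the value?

145 − 1 = 144 = 2^4 · 9, so d = 9.
4^1 ≡ 4 (mod 145)
4^2 ≡ 4^2 = 16 ≡ 16 (mod 145)
4^4 ≡ 16^2 = 256 ≡ 111 (mod 145)
4^8 ≡ 111^2 = 12321 ≡ 141 (mod 145)
9 = 8 + 1 in binary powers of 2.
So 4^9 ≡ 141 · 4 ≡ 129 (mod 145).
Squaring chain: 129 → 111 → 141 → 16; never reaches −1, so base 4 is a Miller–Rabin witness that 145 is composite.

129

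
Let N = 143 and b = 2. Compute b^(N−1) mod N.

2^1 ≡ 2 (mod 143)
2^2 ≡ 2^2 = 4 ≡ 4 (mod 143)
2^4 ≡ 4^2 = 16 ≡ 16 (mod 143)
2^8 ≡ 16^2 = 256 ≡ 113 (mod 143)
2^16 ≡ 113^2 = 12769 ≡ 42 (mod 143)
2^32 ≡ 42^2 = 1764 ≡ 48 (mod 143)
2^64 ≡ 48^2 = 2304 ≡ 16 (mod 143)
2^128 ≡ 16^2 = 256 ≡ 113 (mod 143)
142 = 128 + 8 + 4 + 2 in binary powers of 2.
So 2^142 ≡ 113 · 113 · 16 · 4 ≡ 114 (mod 143).
Since 114 ≠ 1, base 2 is a Fermat witness: 143 is composite.

114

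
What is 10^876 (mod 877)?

1

10^1 ≡ 10 (mod 877)
10^2 ≡ 10^2 = 100 ≡ 100 (mod 877)
10^4 ≡ 100^2 = 10000 ≡ 353 (mod 877)
10^8 ≡ 353^2 = 124609 ≡ 75 (mod 877)
10^16 ≡ 75^2 = 5625 ≡ 363 (mod 877)
10^32 ≡ 363^2 = 131769 ≡ 219 (mod 877)
10^64 ≡ 219^2 = 47961 ≡ 603 (mod 877)
10^128 ≡ 603^2 = 363609 ≡ 531 (mod 877)
10^256 ≡ 531^2 = 281961 ≡ 444 (mod 877)
10^512 ≡ 444^2 = 197136 ≡ 688 (mod 877)
876 = 512 + 256 + 64 + 32 + 8 + 4 in binary powers of 2.
So 10^876 ≡ 688 · 444 · 603 · 219 · 75 · 353 ≡ 1 (mod 877).
Since the result is 1, base 10 gives no evidence that 877 is composite.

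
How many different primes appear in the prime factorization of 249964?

5

249964 = 2^2 · 62491
62491 = 11 · 5681
5681 = 13 · 437
437 = 19 · 23
249964 = 2^2 · 11 · 13 · 19 · 23, which has 5 distinct prime factors.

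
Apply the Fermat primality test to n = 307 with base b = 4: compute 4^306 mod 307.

4^1 ≡ 4 (mod 307)
4^2 ≡ 4^2 = 16 ≡ 16 (mod 307)
4^4 ≡ 16^2 = 256 ≡ 256 (mod 307)
4^8 ≡ 256^2 = 65536 ≡ 145 (mod 307)
4^16 ≡ 145^2 = 21025 ≡ 149 (mod 307)
4^32 ≡ 149^2 = 22201 ≡ 97 (mod 307)
4^64 ≡ 97^2 = 9409 ≡ 199 (mod 307)
4^128 ≡ 199^2 = 39601 ≡ 305 (mod 307)
4^256 ≡ 305^2 = 93025 ≡ 4 (mod 307)
306 = 256 + 32 + 16 + 2 in binary powers of 2.
So 4^306 ≡ 4 · 97 · 149 · 16 ≡ 1 (mod 307).
Since the result is 1, base 4 gives no evidence that 307 is composite.

1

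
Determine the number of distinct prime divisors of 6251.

6251 = 7 · 893
893 = 19 · 47
6251 = 7 · 19 · 47, which has 3 distinct prime factors.

3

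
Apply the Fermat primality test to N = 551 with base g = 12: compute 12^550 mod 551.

12^1 ≡ 12 (mod 551)
12^2 ≡ 12^2 = 144 ≡ 144 (mod 551)
12^4 ≡ 144^2 = 20736 ≡ 349 (mod 551)
12^8 ≡ 349^2 = 121801 ≡ 30 (mod 551)
12^16 ≡ 30^2 = 900 ≡ 349 (mod 551)
12^32 ≡ 349^2 = 121801 ≡ 30 (mod 551)
12^64 ≡ 30^2 = 900 ≡ 349 (mod 551)
12^128 ≡ 349^2 = 121801 ≡ 30 (mod 551)
12^256 ≡ 30^2 = 900 ≡ 349 (mod 551)
12^512 ≡ 349^2 = 121801 ≡ 30 (mod 551)
550 = 512 + 32 + 4 + 2 in binary powers of 2.
So 12^550 ≡ 30 · 30 · 349 · 144 ≡ 463 (mod 551).
Since 463 ≠ 1, base 12 is a Fermat witness: 551 is composite.

463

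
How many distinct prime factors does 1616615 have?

6

1616615 = 5 · 323323
323323 = 7 · 46189
46189 = 11 · 4199
4199 = 13 · 323
323 = 17 · 19
1616615 = 5 · 7 · 11 · 13 · 17 · 19, which has 6 distinct prime factors.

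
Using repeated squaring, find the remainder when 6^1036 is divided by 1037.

727

6^1 ≡ 6 (mod 1037)
6^2 ≡ 6^2 = 36 ≡ 36 (mod 1037)
6^4 ≡ 36^2 = 1296 ≡ 259 (mod 1037)
6^8 ≡ 259^2 = 67081 ≡ 713 (mod 1037)
6^16 ≡ 713^2 = 508369 ≡ 239 (mod 1037)
6^32 ≡ 239^2 = 57121 ≡ 86 (mod 1037)
6^64 ≡ 86^2 = 7396 ≡ 137 (mod 1037)
6^128 ≡ 137^2 = 18769 ≡ 103 (mod 1037)
6^256 ≡ 103^2 = 10609 ≡ 239 (mod 1037)
6^512 ≡ 239^2 = 57121 ≡ 86 (mod 1037)
6^1024 ≡ 86^2 = 7396 ≡ 137 (mod 1037)
1036 = 1024 + 8 + 4 in binary powers of 2.
So 6^1036 ≡ 137 · 713 · 259 ≡ 727 (mod 1037).
Since 727 ≠ 1, base 6 is a Fermat witness: 1037 is composite.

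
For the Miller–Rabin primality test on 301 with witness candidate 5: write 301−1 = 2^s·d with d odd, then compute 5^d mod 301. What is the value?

301 − 1 = 300 = 2^2 · 75, so d = 75.
5^1 ≡ 5 (mod 301)
5^2 ≡ 5^2 = 25 ≡ 25 (mod 301)
5^4 ≡ 25^2 = 625 ≡ 23 (mod 301)
5^8 ≡ 23^2 = 529 ≡ 228 (mod 301)
5^16 ≡ 228^2 = 51984 ≡ 212 (mod 301)
5^32 ≡ 212^2 = 44944 ≡ 95 (mod 301)
5^64 ≡ 95^2 = 9025 ≡ 296 (mod 301)
75 = 64 + 8 + 2 + 1 in binary powers of 2.
So 5^75 ≡ 296 · 228 · 25 · 5 ≡ 174 (mod 301).
Squaring chain: 174 → 176; never reaches −1, so base 5 is a Miller–Rabin witness that 301 is composite.

174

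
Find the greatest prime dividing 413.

59

413 = 7 · 59
59 is prime.
So 413 = 7 · 59; the largest prime factor is 59.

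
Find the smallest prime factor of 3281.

3281 is odd.
Digit sum 14, not divisible by 3.
Ends in 1: not divisible by 5.
7: 3281 = 7·468 + 5
11: 3281 = 11·298 + 3
13: 3281 = 13·252 + 5
17: 3281 = 17·193

17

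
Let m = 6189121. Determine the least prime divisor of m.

6189121 is odd.
Digit sum 28, not divisible by 3.
Ends in 1: not divisible by 5.
7: 6189121 = 7·884160 + 1
11: 6189121 = 11·562647 + 4
13: 6189121 = 13·476086 + 3
17: 6189121 = 17·364065 + 16
19: 6189121 = 19·325743 + 4
23: 6189121 = 23·269092 + 5
29: 6189121 = 29·213417 + 28
31: 6189121 = 31·199649 + 2
37: 6189121 = 37·167273 + 20
41: 6189121 = 41·150954 + 7
43: 6189121 = 43·143933 + 2
47: 6189121 = 47·131683 + 20
53: 6189121 = 53·116775 + 46
59: 6189121 = 59·104900 + 21
61: 6189121 = 61·101461

61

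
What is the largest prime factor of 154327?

97

154327 = 37 · 4171
4171 = 43 · 97
97 is prime.
So 154327 = 37 · 43 · 97; the largest prime factor is 97.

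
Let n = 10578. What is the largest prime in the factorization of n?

10578 = 2 · 5289
5289 = 3 · 1763
1763 = 41 · 43
43 is prime.
So 10578 = 2 · 3 · 41 · 43; the largest prime factor is 43.

43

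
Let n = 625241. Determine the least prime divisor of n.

47

625241 is odd.
Digit sum 20, not divisible by 3.
Ends in 1: not divisible by 5.
7: 625241 = 7·89320 + 1
11: 625241 = 11·56840 + 1
13: 625241 = 13·48095 + 6
17: 625241 = 17·36778 + 15
19: 625241 = 19·32907 + 8
23: 625241 = 23·27184 + 9
29: 625241 = 29·21560 + 1
31: 625241 = 31·20169 + 2
37: 625241 = 37·16898 + 15
41: 625241 = 41·15249 + 32
43: 625241 = 43·14540 + 21
47: 625241 = 47·13303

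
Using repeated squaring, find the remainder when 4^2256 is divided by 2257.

4^1 ≡ 4 (mod 2257)
4^2 ≡ 4^2 = 16 ≡ 16 (mod 2257)
4^4 ≡ 16^2 = 256 ≡ 256 (mod 2257)
4^8 ≡ 256^2 = 65536 ≡ 83 (mod 2257)
4^16 ≡ 83^2 = 6889 ≡ 118 (mod 2257)
4^32 ≡ 118^2 = 13924 ≡ 382 (mod 2257)
4^64 ≡ 382^2 = 145924 ≡ 1476 (mod 2257)
4^128 ≡ 1476^2 = 2178576 ≡ 571 (mod 2257)
4^256 ≡ 571^2 = 326041 ≡ 1033 (mod 2257)
4^512 ≡ 1033^2 = 1067089 ≡ 1785 (mod 2257)
4^1024 ≡ 1785^2 = 3186225 ≡ 1598 (mod 2257)
4^2048 ≡ 1598^2 = 2553604 ≡ 937 (mod 2257)
2256 = 2048 + 128 + 64 + 16 in binary powers of 2.
So 4^2256 ≡ 937 · 571 · 1476 · 118 ≡ 1839 (mod 2257).
Since 1839 ≠ 1, base 4 is a Fermat witness: 2257 is composite.

1839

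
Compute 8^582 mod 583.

196

8^1 ≡ 8 (mod 583)
8^2 ≡ 8^2 = 64 ≡ 64 (mod 583)
8^4 ≡ 64^2 = 4096 ≡ 15 (mod 583)
8^8 ≡ 15^2 = 225 ≡ 225 (mod 583)
8^16 ≡ 225^2 = 50625 ≡ 487 (mod 583)
8^32 ≡ 487^2 = 237169 ≡ 471 (mod 583)
8^64 ≡ 471^2 = 221841 ≡ 301 (mod 583)
8^128 ≡ 301^2 = 90601 ≡ 236 (mod 583)
8^256 ≡ 236^2 = 55696 ≡ 311 (mod 583)
8^512 ≡ 311^2 = 96721 ≡ 526 (mod 583)
582 = 512 + 64 + 4 + 2 in binary powers of 2.
So 8^582 ≡ 526 · 301 · 15 · 64 ≡ 196 (mod 583).
Since 196 ≠ 1, base 8 is a Fermat witness: 583 is composite.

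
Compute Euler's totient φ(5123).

4968

Factor: 5123 = 47 · 109.
φ(5123) = (47−1) · (109−1) = 46 · 108 = 4968.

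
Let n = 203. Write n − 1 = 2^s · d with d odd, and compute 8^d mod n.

203 − 1 = 202 = 2^1 · 101, so d = 101.
8^1 ≡ 8 (mod 203)
8^2 ≡ 8^2 = 64 ≡ 64 (mod 203)
8^4 ≡ 64^2 = 4096 ≡ 36 (mod 203)
8^8 ≡ 36^2 = 1296 ≡ 78 (mod 203)
8^16 ≡ 78^2 = 6084 ≡ 197 (mod 203)
8^32 ≡ 197^2 = 38809 ≡ 36 (mod 203)
8^64 ≡ 36^2 = 1296 ≡ 78 (mod 203)
101 = 64 + 32 + 4 + 1 in binary powers of 2.
So 8^101 ≡ 78 · 36 · 36 · 8 ≡ 155 (mod 203).
Squaring chain: 155; never reaches −1, so base 8 is a Miller–Rabin witness that 203 is composite.

155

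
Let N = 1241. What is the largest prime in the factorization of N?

1241 = 17 · 73
73 is prime.
So 1241 = 17 · 73; the largest prime factor is 73.

73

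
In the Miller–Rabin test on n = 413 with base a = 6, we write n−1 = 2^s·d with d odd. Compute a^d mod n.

279

413 − 1 = 412 = 2^2 · 103, so d = 103.
6^1 ≡ 6 (mod 413)
6^2 ≡ 6^2 = 36 ≡ 36 (mod 413)
6^4 ≡ 36^2 = 1296 ≡ 57 (mod 413)
6^8 ≡ 57^2 = 3249 ≡ 358 (mod 413)
6^16 ≡ 358^2 = 128164 ≡ 134 (mod 413)
6^32 ≡ 134^2 = 17956 ≡ 197 (mod 413)
6^64 ≡ 197^2 = 38809 ≡ 400 (mod 413)
103 = 64 + 32 + 4 + 2 + 1 in binary powers of 2.
So 6^103 ≡ 400 · 197 · 57 · 36 · 6 ≡ 279 (mod 413).
Squaring chain: 279 → 197; never reaches −1, so base 6 is a Miller–Rabin witness that 413 is composite.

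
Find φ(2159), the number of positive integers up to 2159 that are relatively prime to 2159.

Factor: 2159 = 17 · 127.
φ(2159) = (17−1) · (127−1) = 16 · 126 = 2016.

2016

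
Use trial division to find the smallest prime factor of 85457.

97

85457 is odd.
Digit sum 29, not divisible by 3.
Ends in 7: not divisible by 5.
7: 85457 = 7·12208 + 1
11: 85457 = 11·7768 + 9
13: 85457 = 13·6573 + 8
17: 85457 = 17·5026 + 15
19: 85457 = 19·4497 + 14
23: 85457 = 23·3715 + 12
29: 85457 = 29·2946 + 23
31: 85457 = 31·2756 + 21
37: 85457 = 37·2309 + 24
41: 85457 = 41·2084 + 13
43: 85457 = 43·1987 + 16
47: 85457 = 47·1818 + 11
53: 85457 = 53·1612 + 21
59: 85457 = 59·1448 + 25
61: 85457 = 61·1400 + 57
67: 85457 = 67·1275 + 32
71: 85457 = 71·1203 + 44
73: 85457 = 73·1170 + 47
79: 85457 = 79·1081 + 58
83: 85457 = 83·1029 + 50
89: 85457 = 89·960 + 17
97: 85457 = 97·881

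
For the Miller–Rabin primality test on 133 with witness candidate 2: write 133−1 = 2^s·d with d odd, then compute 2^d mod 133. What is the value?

50

133 − 1 = 132 = 2^2 · 33, so d = 33.
2^1 ≡ 2 (mod 133)
2^2 ≡ 2^2 = 4 ≡ 4 (mod 133)
2^4 ≡ 4^2 = 16 ≡ 16 (mod 133)
2^8 ≡ 16^2 = 256 ≡ 123 (mod 133)
2^16 ≡ 123^2 = 15129 ≡ 100 (mod 133)
2^32 ≡ 100^2 = 10000 ≡ 25 (mod 133)
33 = 32 + 1 in binary powers of 2.
So 2^33 ≡ 25 · 2 ≡ 50 (mod 133).
Squaring chain: 50 → 106; never reaches −1, so base 2 is a Miller–Rabin witness that 133 is composite.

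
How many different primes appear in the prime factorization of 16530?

5

16530 = 2 · 8265
8265 = 3 · 2755
2755 = 5 · 551
551 = 19 · 29
16530 = 2 · 3 · 5 · 19 · 29, which has 5 distinct prime factors.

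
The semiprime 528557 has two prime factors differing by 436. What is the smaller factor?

Since p = q + 436, we have 528557 = q(q + 436), so q² + 436q − 528557 = 0.
Discriminant: 436² + 4·528557 = 190096 + 2114228 = 2304324; √2304324 = 1518.
q = (−436 + 1518)/2 = 541, and p = q + 436 = 977.
Check: 541 · 977 = 528557.

541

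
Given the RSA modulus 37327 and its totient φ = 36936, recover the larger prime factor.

229

φ(n) = (p−1)(q−1) = n − (p+q) + 1, so p + q = 37327 − 36936 + 1 = 392.
p and q are the roots of t² − 392t + 37327 = 0.
Discriminant: 392² − 4·37327 = 153664 − 149308 = 4356; √4356 = 66.
q = (392 − 66)/2 = 163, p = (392 + 66)/2 = 229.
Check: 163 · 229 = 37327.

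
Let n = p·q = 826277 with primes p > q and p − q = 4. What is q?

907

Since p = q + 4, we have 826277 = q(q + 4), so q² + 4q − 826277 = 0.
Discriminant: 4² + 4·826277 = 16 + 3305108 = 3305124; √3305124 = 1818.
q = (−4 + 1818)/2 = 907, and p = q + 4 = 911.
Check: 907 · 911 = 826277.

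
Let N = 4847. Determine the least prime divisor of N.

37

4847 is odd.
Digit sum 23, not divisible by 3.
Ends in 7: not divisible by 5.
7: 4847 = 7·692 + 3
11: 4847 = 11·440 + 7
13: 4847 = 13·372 + 11
17: 4847 = 17·285 + 2
19: 4847 = 19·255 + 2
23: 4847 = 23·210 + 17
29: 4847 = 29·167 + 4
31: 4847 = 31·156 + 11
37: 4847 = 37·131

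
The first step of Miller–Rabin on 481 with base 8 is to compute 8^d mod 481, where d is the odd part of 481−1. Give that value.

481 − 1 = 480 = 2^5 · 15, so d = 15.
8^1 ≡ 8 (mod 481)
8^2 ≡ 8^2 = 64 ≡ 64 (mod 481)
8^4 ≡ 64^2 = 4096 ≡ 248 (mod 481)
8^8 ≡ 248^2 = 61504 ≡ 417 (mod 481)
15 = 8 + 4 + 2 + 1 in binary powers of 2.
So 8^15 ≡ 417 · 248 · 64 · 8 ≡ 31 (mod 481).
Squaring chain: 31 → 480 → 1 → 1 → 1; reaches −1, so base 8 does not prove 481 composite.

31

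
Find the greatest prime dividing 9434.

9434 = 2 · 4717
4717 = 53 · 89
89 is prime.
So 9434 = 2 · 53 · 89; the largest prime factor is 89.

89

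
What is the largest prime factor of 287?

287 = 7 · 41
41 is prime.
So 287 = 7 · 41; the largest prime factor is 41.

41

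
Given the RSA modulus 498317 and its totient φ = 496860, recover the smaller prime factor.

547

φ(n) = (p−1)(q−1) = n − (p+q) + 1, so p + q = 498317 − 496860 + 1 = 1458.
p and q are the roots of t² − 1458t + 498317 = 0.
Discriminant: 1458² − 4·498317 = 2125764 − 1993268 = 132496; √132496 = 364.
q = (1458 − 364)/2 = 547, p = (1458 + 364)/2 = 911.
Check: 547 · 911 = 498317.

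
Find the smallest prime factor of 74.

2

74 is even: 2 divides it.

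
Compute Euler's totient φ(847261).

810000

Factor: 847261 = 31 · 151 · 181.
φ(847261) = (31−1) · (151−1) · (181−1) = 30 · 150 · 180 = 810000.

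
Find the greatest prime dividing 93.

93 = 3 · 31
31 is prime.
So 93 = 3 · 31; the largest prime factor is 31.

31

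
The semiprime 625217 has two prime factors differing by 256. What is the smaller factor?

Since p = q + 256, we have 625217 = q(q + 256), so q² + 256q − 625217 = 0.
Discriminant: 256² + 4·625217 = 65536 + 2500868 = 2566404; √2566404 = 1602.
q = (−256 + 1602)/2 = 673, and p = q + 256 = 929.
Check: 673 · 929 = 625217.

673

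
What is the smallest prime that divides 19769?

19769 is odd.
Digit sum 32, not divisible by 3.
Ends in 9: not divisible by 5.
7: 19769 = 7·2824 + 1
11: 19769 = 11·1797 + 2
13: 19769 = 13·1520 + 9
17: 19769 = 17·1162 + 15
19: 19769 = 19·1040 + 9
23: 19769 = 23·859 + 12
29: 19769 = 29·681 + 20
31: 19769 = 31·637 + 22
37: 19769 = 37·534 + 11
41: 19769 = 41·482 + 7
43: 19769 = 43·459 + 32
47: 19769 = 47·420 + 29
53: 19769 = 53·373

53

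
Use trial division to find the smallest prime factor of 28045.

28045 is odd.
Digit sum 19, not divisible by 3.
Ends in 5: divisible by 5.

5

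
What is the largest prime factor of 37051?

37051 = 7 · 5293
5293 = 67 · 79
79 is prime.
So 37051 = 7 · 67 · 79; the largest prime factor is 79.

79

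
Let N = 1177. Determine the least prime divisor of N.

11

1177 is odd.
Digit sum 16, not divisible by 3.
Ends in 7: not divisible by 5.
7: 1177 = 7·168 + 1
11: 1177 = 11·107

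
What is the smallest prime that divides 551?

19

551 is odd.
Digit sum 11, not divisible by 3.
Ends in 1: not divisible by 5.
7: 551 = 7·78 + 5
11: 551 = 11·50 + 1
13: 551 = 13·42 + 5
17: 551 = 17·32 + 7
19: 551 = 19·29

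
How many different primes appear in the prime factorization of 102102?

102102 = 2 · 51051
51051 = 3 · 17017
17017 = 7 · 2431
2431 = 11 · 221
221 = 13 · 17
102102 = 2 · 3 · 7 · 11 · 13 · 17, which has 6 distinct prime factors.

6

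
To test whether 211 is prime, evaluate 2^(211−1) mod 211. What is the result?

1

2^1 ≡ 2 (mod 211)
2^2 ≡ 2^2 = 4 ≡ 4 (mod 211)
2^4 ≡ 4^2 = 16 ≡ 16 (mod 211)
2^8 ≡ 16^2 = 256 ≡ 45 (mod 211)
2^16 ≡ 45^2 = 2025 ≡ 126 (mod 211)
2^32 ≡ 126^2 = 15876 ≡ 51 (mod 211)
2^64 ≡ 51^2 = 2601 ≡ 69 (mod 211)
2^128 ≡ 69^2 = 4761 ≡ 119 (mod 211)
210 = 128 + 64 + 16 + 2 in binary powers of 2.
So 2^210 ≡ 119 · 69 · 126 · 4 ≡ 1 (mod 211).
Since the result is 1, base 2 gives no evidence that 211 is composite.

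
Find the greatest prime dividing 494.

19

494 = 2 · 247
247 = 13 · 19
19 is prime.
So 494 = 2 · 13 · 19; the largest prime factor is 19.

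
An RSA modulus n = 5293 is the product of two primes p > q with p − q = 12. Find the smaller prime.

Since p = q + 12, we have 5293 = q(q + 12), so q² + 12q − 5293 = 0.
Discriminant: 12² + 4·5293 = 144 + 21172 = 21316; √21316 = 146.
q = (−12 + 146)/2 = 67, and p = q + 12 = 79.
Check: 67 · 79 = 5293.

67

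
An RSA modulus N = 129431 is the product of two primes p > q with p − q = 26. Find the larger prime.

373

Since p = q + 26, we have 129431 = q(q + 26), so q² + 26q − 129431 = 0.
Discriminant: 26² + 4·129431 = 676 + 517724 = 518400; √518400 = 720.
q = (−26 + 720)/2 = 347, and p = q + 26 = 373.
Check: 347 · 373 = 129431.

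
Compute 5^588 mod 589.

125

5^1 ≡ 5 (mod 589)
5^2 ≡ 5^2 = 25 ≡ 25 (mod 589)
5^4 ≡ 25^2 = 625 ≡ 36 (mod 589)
5^8 ≡ 36^2 = 1296 ≡ 118 (mod 589)
5^16 ≡ 118^2 = 13924 ≡ 377 (mod 589)
5^32 ≡ 377^2 = 142129 ≡ 180 (mod 589)
5^64 ≡ 180^2 = 32400 ≡ 5 (mod 589)
5^128 ≡ 5^2 = 25 ≡ 25 (mod 589)
5^256 ≡ 25^2 = 625 ≡ 36 (mod 589)
5^512 ≡ 36^2 = 1296 ≡ 118 (mod 589)
588 = 512 + 64 + 8 + 4 in binary powers of 2.
So 5^588 ≡ 118 · 5 · 118 · 36 ≡ 125 (mod 589).
Since 125 ≠ 1, base 5 is a Fermat witness: 589 is composite.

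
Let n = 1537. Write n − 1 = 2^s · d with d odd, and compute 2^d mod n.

8

1537 − 1 = 1536 = 2^9 · 3, so d = 3.
2^1 ≡ 2 (mod 1537)
2^2 ≡ 2^2 = 4 ≡ 4 (mod 1537)
3 = 2 + 1 in binary powers of 2.
So 2^3 ≡ 4 · 2 ≡ 8 (mod 1537).
Squaring chain: 8 → 64 → 1022 → 861 → 487 → 471 → 513 → 342 → 152; never reaches −1, so base 2 is a Miller–Rabin witness that 1537 is composite.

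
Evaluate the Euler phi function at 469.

396

Factor: 469 = 7 · 67.
φ(469) = (7−1) · (67−1) = 6 · 66 = 396.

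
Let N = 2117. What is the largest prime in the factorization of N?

73

2117 = 29 · 73
73 is prime.
So 2117 = 29 · 73; the largest prime factor is 73.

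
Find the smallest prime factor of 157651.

157651 is odd.
Digit sum 25, not divisible by 3.
Ends in 1: not divisible by 5.
7: 157651 = 7·22521 + 4
11: 157651 = 11·14331 + 10
13: 157651 = 13·12127

13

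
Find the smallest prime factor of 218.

218 is even: 2 divides it.

2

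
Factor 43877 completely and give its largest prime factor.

43877 = 17 · 2581
2581 = 29 · 89
89 is prime.
So 43877 = 17 · 29 · 89; the largest prime factor is 89.

89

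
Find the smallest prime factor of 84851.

84851 is odd.
Digit sum 26, not divisible by 3.
Ends in 1: not divisible by 5.
7: 84851 = 7·12121 + 4
11: 84851 = 11·7713 + 8
13: 84851 = 13·6527

13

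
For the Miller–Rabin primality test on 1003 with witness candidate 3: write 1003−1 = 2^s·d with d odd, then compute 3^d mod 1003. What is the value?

838

1003 − 1 = 1002 = 2^1 · 501, so d = 501.
3^1 ≡ 3 (mod 1003)
3^2 ≡ 3^2 = 9 ≡ 9 (mod 1003)
3^4 ≡ 9^2 = 81 ≡ 81 (mod 1003)
3^8 ≡ 81^2 = 6561 ≡ 543 (mod 1003)
3^16 ≡ 543^2 = 294849 ≡ 970 (mod 1003)
3^32 ≡ 970^2 = 940900 ≡ 86 (mod 1003)
3^64 ≡ 86^2 = 7396 ≡ 375 (mod 1003)
3^128 ≡ 375^2 = 140625 ≡ 205 (mod 1003)
3^256 ≡ 205^2 = 42025 ≡ 902 (mod 1003)
501 = 256 + 128 + 64 + 32 + 16 + 4 + 1 in binary powers of 2.
So 3^501 ≡ 902 · 205 · 375 · 86 · 970 · 81 · 3 ≡ 838 (mod 1003).
Squaring chain: 838; never reaches −1, so base 3 is a Miller–Rabin witness that 1003 is composite.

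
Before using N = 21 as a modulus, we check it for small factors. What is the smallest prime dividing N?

3

21 is odd.
Digit sum 3, divisible by 3.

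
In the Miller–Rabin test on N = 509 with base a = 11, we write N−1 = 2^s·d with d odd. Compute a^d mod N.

509 − 1 = 508 = 2^2 · 127, so d = 127.
11^1 ≡ 11 (mod 509)
11^2 ≡ 11^2 = 121 ≡ 121 (mod 509)
11^4 ≡ 121^2 = 14641 ≡ 389 (mod 509)
11^8 ≡ 389^2 = 151321 ≡ 148 (mod 509)
11^16 ≡ 148^2 = 21904 ≡ 17 (mod 509)
11^32 ≡ 17^2 = 289 ≡ 289 (mod 509)
11^64 ≡ 289^2 = 83521 ≡ 45 (mod 509)
127 = 64 + 32 + 16 + 8 + 4 + 2 + 1 in binary powers of 2.
So 11^127 ≡ 45 · 289 · 17 · 148 · 389 · 121 · 11 ≡ 508 (mod 509).
Since 11^d ≡ 508 (mod 509), base 11 does not prove 509 composite.

508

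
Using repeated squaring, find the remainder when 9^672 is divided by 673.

9^1 ≡ 9 (mod 673)
9^2 ≡ 9^2 = 81 ≡ 81 (mod 673)
9^4 ≡ 81^2 = 6561 ≡ 504 (mod 673)
9^8 ≡ 504^2 = 254016 ≡ 295 (mod 673)
9^16 ≡ 295^2 = 87025 ≡ 208 (mod 673)
9^32 ≡ 208^2 = 43264 ≡ 192 (mod 673)
9^64 ≡ 192^2 = 36864 ≡ 522 (mod 673)
9^128 ≡ 522^2 = 272484 ≡ 592 (mod 673)
9^256 ≡ 592^2 = 350464 ≡ 504 (mod 673)
9^512 ≡ 504^2 = 254016 ≡ 295 (mod 673)
672 = 512 + 128 + 32 in binary powers of 2.
So 9^672 ≡ 295 · 592 · 192 ≡ 1 (mod 673).
Since the result is 1, base 9 gives no evidence that 673 is composite.

1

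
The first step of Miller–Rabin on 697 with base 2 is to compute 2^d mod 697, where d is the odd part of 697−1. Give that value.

128

697 − 1 = 696 = 2^3 · 87, so d = 87.
2^1 ≡ 2 (mod 697)
2^2 ≡ 2^2 = 4 ≡ 4 (mod 697)
2^4 ≡ 4^2 = 16 ≡ 16 (mod 697)
2^8 ≡ 16^2 = 256 ≡ 256 (mod 697)
2^16 ≡ 256^2 = 65536 ≡ 18 (mod 697)
2^32 ≡ 18^2 = 324 ≡ 324 (mod 697)
2^64 ≡ 324^2 = 104976 ≡ 426 (mod 697)
87 = 64 + 16 + 4 + 2 + 1 in binary powers of 2.
So 2^87 ≡ 426 · 18 · 16 · 4 · 2 ≡ 128 (mod 697).
Squaring chain: 128 → 353 → 543; never reaches −1, so base 2 is a Miller–Rabin witness that 697 is composite.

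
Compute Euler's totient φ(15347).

15096

Factor: 15347 = 103 · 149.
φ(15347) = (103−1) · (149−1) = 102 · 148 = 15096.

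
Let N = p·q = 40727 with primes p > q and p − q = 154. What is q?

139

Since p = q + 154, we have 40727 = q(q + 154), so q² + 154q − 40727 = 0.
Discriminant: 154² + 4·40727 = 23716 + 162908 = 186624; √186624 = 432.
q = (−154 + 432)/2 = 139, and p = q + 154 = 293.
Check: 139 · 293 = 40727.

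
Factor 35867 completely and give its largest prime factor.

89

35867 = 13 · 2759
2759 = 31 · 89
89 is prime.
So 35867 = 13 · 31 · 89; the largest prime factor is 89.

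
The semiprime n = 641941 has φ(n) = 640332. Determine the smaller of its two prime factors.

φ(n) = (p−1)(q−1) = n − (p+q) + 1, so p + q = 641941 − 640332 + 1 = 1610.
p and q are the roots of t² − 1610t + 641941 = 0.
Discriminant: 1610² − 4·641941 = 2592100 − 2567764 = 24336; √24336 = 156.
q = (1610 − 156)/2 = 727, p = (1610 + 156)/2 = 883.
Check: 727 · 883 = 641941.

727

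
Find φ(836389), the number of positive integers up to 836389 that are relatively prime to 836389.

798000

Factor: 836389 = 29 · 151 · 191.
φ(836389) = (29−1) · (151−1) · (191−1) = 28 · 150 · 190 = 798000.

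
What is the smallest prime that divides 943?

23

943 is odd.
Digit sum 16, not divisible by 3.
Ends in 3: not divisible by 5.
7: 943 = 7·134 + 5
11: 943 = 11·85 + 8
13: 943 = 13·72 + 7
17: 943 = 17·55 + 8
19: 943 = 19·49 + 12
23: 943 = 23·41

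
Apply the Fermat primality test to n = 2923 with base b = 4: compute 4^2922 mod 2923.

4^1 ≡ 4 (mod 2923)
4^2 ≡ 4^2 = 16 ≡ 16 (mod 2923)
4^4 ≡ 16^2 = 256 ≡ 256 (mod 2923)
4^8 ≡ 256^2 = 65536 ≡ 1230 (mod 2923)
4^16 ≡ 1230^2 = 1512900 ≡ 1709 (mod 2923)
4^32 ≡ 1709^2 = 2920681 ≡ 604 (mod 2923)
4^64 ≡ 604^2 = 364816 ≡ 2364 (mod 2923)
4^128 ≡ 2364^2 = 5588496 ≡ 2643 (mod 2923)
4^256 ≡ 2643^2 = 6985449 ≡ 2402 (mod 2923)
4^512 ≡ 2402^2 = 5769604 ≡ 2525 (mod 2923)
4^1024 ≡ 2525^2 = 6375625 ≡ 562 (mod 2923)
4^2048 ≡ 562^2 = 315844 ≡ 160 (mod 2923)
2922 = 2048 + 512 + 256 + 64 + 32 + 8 + 2 in binary powers of 2.
So 4^2922 ≡ 160 · 2525 · 2402 · 2364 · 604 · 1230 · 16 ≡ 100 (mod 2923).
Since 100 ≠ 1, base 4 is a Fermat witness: 2923 is composite.

100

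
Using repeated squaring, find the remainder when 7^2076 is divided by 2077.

7^1 ≡ 7 (mod 2077)
7^2 ≡ 7^2 = 49 ≡ 49 (mod 2077)
7^4 ≡ 49^2 = 2401 ≡ 324 (mod 2077)
7^8 ≡ 324^2 = 104976 ≡ 1126 (mod 2077)
7^16 ≡ 1126^2 = 1267876 ≡ 906 (mod 2077)
7^32 ≡ 906^2 = 820836 ≡ 421 (mod 2077)
7^64 ≡ 421^2 = 177241 ≡ 696 (mod 2077)
7^128 ≡ 696^2 = 484416 ≡ 475 (mod 2077)
7^256 ≡ 475^2 = 225625 ≡ 1309 (mod 2077)
7^512 ≡ 1309^2 = 1713481 ≡ 2033 (mod 2077)
7^1024 ≡ 2033^2 = 4133089 ≡ 1936 (mod 2077)
7^2048 ≡ 1936^2 = 3748096 ≡ 1188 (mod 2077)
2076 = 2048 + 16 + 8 + 4 in binary powers of 2.
So 7^2076 ≡ 1188 · 906 · 1126 · 324 ≡ 159 (mod 2077).
Since 159 ≠ 1, base 7 is a Fermat witness: 2077 is composite.

159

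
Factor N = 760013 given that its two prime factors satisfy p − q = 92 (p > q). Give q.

Since p = q + 92, we have 760013 = q(q + 92), so q² + 92q − 760013 = 0.
Discriminant: 92² + 4·760013 = 8464 + 3040052 = 3048516; √3048516 = 1746.
q = (−92 + 1746)/2 = 827, and p = q + 92 = 919.
Check: 827 · 919 = 760013.

827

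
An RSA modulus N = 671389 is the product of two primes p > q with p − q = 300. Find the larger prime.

Since p = q + 300, we have 671389 = q(q + 300), so q² + 300q − 671389 = 0.
Discriminant: 300² + 4·671389 = 90000 + 2685556 = 2775556; √2775556 = 1666.
q = (−300 + 1666)/2 = 683, and p = q + 300 = 983.
Check: 683 · 983 = 671389.

983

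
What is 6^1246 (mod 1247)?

6^1 ≡ 6 (mod 1247)
6^2 ≡ 6^2 = 36 ≡ 36 (mod 1247)
6^4 ≡ 36^2 = 1296 ≡ 49 (mod 1247)
6^8 ≡ 49^2 = 2401 ≡ 1154 (mod 1247)
6^16 ≡ 1154^2 = 1331716 ≡ 1167 (mod 1247)
6^32 ≡ 1167^2 = 1361889 ≡ 165 (mod 1247)
6^64 ≡ 165^2 = 27225 ≡ 1038 (mod 1247)
6^128 ≡ 1038^2 = 1077444 ≡ 36 (mod 1247)
6^256 ≡ 36^2 = 1296 ≡ 49 (mod 1247)
6^512 ≡ 49^2 = 2401 ≡ 1154 (mod 1247)
6^1024 ≡ 1154^2 = 1331716 ≡ 1167 (mod 1247)
1246 = 1024 + 128 + 64 + 16 + 8 + 4 + 2 in binary powers of 2.
So 6^1246 ≡ 1167 · 36 · 1038 · 1167 · 1154 · 49 · 36 ≡ 436 (mod 1247).
Since 436 ≠ 1, base 6 is a Fermat witness: 1247 is composite.

436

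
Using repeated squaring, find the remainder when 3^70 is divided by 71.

3^1 ≡ 3 (mod 71)
3^2 ≡ 3^2 = 9 ≡ 9 (mod 71)
3^4 ≡ 9^2 = 81 ≡ 10 (mod 71)
3^8 ≡ 10^2 = 100 ≡ 29 (mod 71)
3^16 ≡ 29^2 = 841 ≡ 60 (mod 71)
3^32 ≡ 60^2 = 3600 ≡ 50 (mod 71)
3^64 ≡ 50^2 = 2500 ≡ 15 (mod 71)
70 = 64 + 4 + 2 in binary powers of 2.
So 3^70 ≡ 15 · 10 · 9 ≡ 1 (mod 71).
Since the result is 1, base 3 gives no evidence that 71 is composite.

1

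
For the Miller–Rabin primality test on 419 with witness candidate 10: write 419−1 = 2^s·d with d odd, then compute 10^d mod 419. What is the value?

418

419 − 1 = 418 = 2^1 · 209, so d = 209.
10^1 ≡ 10 (mod 419)
10^2 ≡ 10^2 = 100 ≡ 100 (mod 419)
10^4 ≡ 100^2 = 10000 ≡ 363 (mod 419)
10^8 ≡ 363^2 = 131769 ≡ 203 (mod 419)
10^16 ≡ 203^2 = 41209 ≡ 147 (mod 419)
10^32 ≡ 147^2 = 21609 ≡ 240 (mod 419)
10^64 ≡ 240^2 = 57600 ≡ 197 (mod 419)
10^128 ≡ 197^2 = 38809 ≡ 261 (mod 419)
209 = 128 + 64 + 16 + 1 in binary powers of 2.
So 10^209 ≡ 261 · 197 · 147 · 10 ≡ 418 (mod 419).
Since 10^d ≡ 418 (mod 419), base 10 does not prove 419 composite.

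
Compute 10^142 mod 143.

133

10^1 ≡ 10 (mod 143)
10^2 ≡ 10^2 = 100 ≡ 100 (mod 143)
10^4 ≡ 100^2 = 10000 ≡ 133 (mod 143)
10^8 ≡ 133^2 = 17689 ≡ 100 (mod 143)
10^16 ≡ 100^2 = 10000 ≡ 133 (mod 143)
10^32 ≡ 133^2 = 17689 ≡ 100 (mod 143)
10^64 ≡ 100^2 = 10000 ≡ 133 (mod 143)
10^128 ≡ 133^2 = 17689 ≡ 100 (mod 143)
142 = 128 + 8 + 4 + 2 in binary powers of 2.
So 10^142 ≡ 100 · 100 · 133 · 100 ≡ 133 (mod 143).
Since 133 ≠ 1, base 10 is a Fermat witness: 143 is composite.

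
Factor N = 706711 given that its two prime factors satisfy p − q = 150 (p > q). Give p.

919

Since p = q + 150, we have 706711 = q(q + 150), so q² + 150q − 706711 = 0.
Discriminant: 150² + 4·706711 = 22500 + 2826844 = 2849344; √2849344 = 1688.
q = (−150 + 1688)/2 = 769, and p = q + 150 = 919.
Check: 769 · 919 = 706711.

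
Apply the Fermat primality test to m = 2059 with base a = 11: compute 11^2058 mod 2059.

289

11^1 ≡ 11 (mod 2059)
11^2 ≡ 11^2 = 121 ≡ 121 (mod 2059)
11^4 ≡ 121^2 = 14641 ≡ 228 (mod 2059)
11^8 ≡ 228^2 = 51984 ≡ 509 (mod 2059)
11^16 ≡ 509^2 = 259081 ≡ 1706 (mod 2059)
11^32 ≡ 1706^2 = 2910436 ≡ 1069 (mod 2059)
11^64 ≡ 1069^2 = 1142761 ≡ 16 (mod 2059)
11^128 ≡ 16^2 = 256 ≡ 256 (mod 2059)
11^256 ≡ 256^2 = 65536 ≡ 1707 (mod 2059)
11^512 ≡ 1707^2 = 2913849 ≡ 364 (mod 2059)
11^1024 ≡ 364^2 = 132496 ≡ 720 (mod 2059)
11^2048 ≡ 720^2 = 518400 ≡ 1591 (mod 2059)
2058 = 2048 + 8 + 2 in binary powers of 2.
So 11^2058 ≡ 1591 · 509 · 121 ≡ 289 (mod 2059).
Since 289 ≠ 1, base 11 is a Fermat witness: 2059 is composite.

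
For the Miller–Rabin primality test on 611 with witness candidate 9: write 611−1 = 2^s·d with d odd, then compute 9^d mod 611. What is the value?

341

611 − 1 = 610 = 2^1 · 305, so d = 305.
9^1 ≡ 9 (mod 611)
9^2 ≡ 9^2 = 81 ≡ 81 (mod 611)
9^4 ≡ 81^2 = 6561 ≡ 451 (mod 611)
9^8 ≡ 451^2 = 203401 ≡ 549 (mod 611)
9^16 ≡ 549^2 = 301401 ≡ 178 (mod 611)
9^32 ≡ 178^2 = 31684 ≡ 523 (mod 611)
9^64 ≡ 523^2 = 273529 ≡ 412 (mod 611)
9^128 ≡ 412^2 = 169744 ≡ 497 (mod 611)
9^256 ≡ 497^2 = 247009 ≡ 165 (mod 611)
305 = 256 + 32 + 16 + 1 in binary powers of 2.
So 9^305 ≡ 165 · 523 · 178 · 9 ≡ 341 (mod 611).
Squaring chain: 341; never reaches −1, so base 9 is a Miller–Rabin witness that 611 is composite.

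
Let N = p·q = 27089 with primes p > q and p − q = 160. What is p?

263

Since p = q + 160, we have 27089 = q(q + 160), so q² + 160q − 27089 = 0.
Discriminant: 160² + 4·27089 = 25600 + 108356 = 133956; √133956 = 366.
q = (−160 + 366)/2 = 103, and p = q + 160 = 263.
Check: 103 · 263 = 27089.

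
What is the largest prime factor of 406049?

71

406049 = 7 · 58007
58007 = 19 · 3053
3053 = 43 · 71
71 is prime.
So 406049 = 7 · 19 · 43 · 71; the largest prime factor is 71.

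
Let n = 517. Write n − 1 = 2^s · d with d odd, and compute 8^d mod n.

517 − 1 = 516 = 2^2 · 129, so d = 129.
8^1 ≡ 8 (mod 517)
8^2 ≡ 8^2 = 64 ≡ 64 (mod 517)
8^4 ≡ 64^2 = 4096 ≡ 477 (mod 517)
8^8 ≡ 477^2 = 227529 ≡ 49 (mod 517)
8^16 ≡ 49^2 = 2401 ≡ 333 (mod 517)
8^32 ≡ 333^2 = 110889 ≡ 251 (mod 517)
8^64 ≡ 251^2 = 63001 ≡ 444 (mod 517)
8^128 ≡ 444^2 = 197136 ≡ 159 (mod 517)
129 = 128 + 1 in binary powers of 2.
So 8^129 ≡ 159 · 8 ≡ 238 (mod 517).
Squaring chain: 238 → 291; never reaches −1, so base 8 is a Miller–Rabin witness that 517 is composite.

238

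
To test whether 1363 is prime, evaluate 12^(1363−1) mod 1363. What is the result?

12^1 ≡ 12 (mod 1363)
12^2 ≡ 12^2 = 144 ≡ 144 (mod 1363)
12^4 ≡ 144^2 = 20736 ≡ 291 (mod 1363)
12^8 ≡ 291^2 = 84681 ≡ 175 (mod 1363)
12^16 ≡ 175^2 = 30625 ≡ 639 (mod 1363)
12^32 ≡ 639^2 = 408321 ≡ 784 (mod 1363)
12^64 ≡ 784^2 = 614656 ≡ 1306 (mod 1363)
12^128 ≡ 1306^2 = 1705636 ≡ 523 (mod 1363)
12^256 ≡ 523^2 = 273529 ≡ 929 (mod 1363)
12^512 ≡ 929^2 = 863041 ≡ 262 (mod 1363)
12^1024 ≡ 262^2 = 68644 ≡ 494 (mod 1363)
1362 = 1024 + 256 + 64 + 16 + 2 in binary powers of 2.
So 12^1362 ≡ 494 · 929 · 1306 · 639 · 144 ≡ 202 (mod 1363).
Since 202 ≠ 1, base 12 is a Fermat witness: 1363 is composite.

202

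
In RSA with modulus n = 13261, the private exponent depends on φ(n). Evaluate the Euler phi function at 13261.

Factor: 13261 = 89 · 149.
φ(13261) = (89−1) · (149−1) = 88 · 148 = 13024.

13024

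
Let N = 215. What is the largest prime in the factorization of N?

215 = 5 · 43
43 is prime.
So 215 = 5 · 43; the largest prime factor is 43.

43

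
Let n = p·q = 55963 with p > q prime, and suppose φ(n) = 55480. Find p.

293

φ(n) = (p−1)(q−1) = n − (p+q) + 1, so p + q = 55963 − 55480 + 1 = 484.
p and q are the roots of t² − 484t + 55963 = 0.
Discriminant: 484² − 4·55963 = 234256 − 223852 = 10404; √10404 = 102.
q = (484 − 102)/2 = 191, p = (484 + 102)/2 = 293.
Check: 191 · 293 = 55963.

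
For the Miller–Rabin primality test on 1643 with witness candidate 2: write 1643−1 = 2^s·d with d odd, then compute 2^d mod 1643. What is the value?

622

1643 − 1 = 1642 = 2^1 · 821, so d = 821.
2^1 ≡ 2 (mod 1643)
2^2 ≡ 2^2 = 4 ≡ 4 (mod 1643)
2^4 ≡ 4^2 = 16 ≡ 16 (mod 1643)
2^8 ≡ 16^2 = 256 ≡ 256 (mod 1643)
2^16 ≡ 256^2 = 65536 ≡ 1459 (mod 1643)
2^32 ≡ 1459^2 = 2128681 ≡ 996 (mod 1643)
2^64 ≡ 996^2 = 992016 ≡ 1287 (mod 1643)
2^128 ≡ 1287^2 = 1656369 ≡ 225 (mod 1643)
2^256 ≡ 225^2 = 50625 ≡ 1335 (mod 1643)
2^512 ≡ 1335^2 = 1782225 ≡ 1213 (mod 1643)
821 = 512 + 256 + 32 + 16 + 4 + 1 in binary powers of 2.
So 2^821 ≡ 1213 · 1335 · 996 · 1459 · 16 · 2 ≡ 622 (mod 1643).
Squaring chain: 622; never reaches −1, so base 2 is a Miller–Rabin witness that 1643 is composite.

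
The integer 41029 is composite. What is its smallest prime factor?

89

41029 is odd.
Digit sum 16, not divisible by 3.
Ends in 9: not divisible by 5.
7: 41029 = 7·5861 + 2
11: 41029 = 11·3729 + 10
13: 41029 = 13·3156 + 1
17: 41029 = 17·2413 + 8
19: 41029 = 19·2159 + 8
23: 41029 = 23·1783 + 20
29: 41029 = 29·1414 + 23
31: 41029 = 31·1323 + 16
37: 41029 = 37·1108 + 33
41: 41029 = 41·1000 + 29
43: 41029 = 43·954 + 7
47: 41029 = 47·872 + 45
53: 41029 = 53·774 + 7
59: 41029 = 59·695 + 24
61: 41029 = 61·672 + 37
67: 41029 = 67·612 + 25
71: 41029 = 71·577 + 62
73: 41029 = 73·562 + 3
79: 41029 = 79·519 + 28
83: 41029 = 83·494 + 27
89: 41029 = 89·461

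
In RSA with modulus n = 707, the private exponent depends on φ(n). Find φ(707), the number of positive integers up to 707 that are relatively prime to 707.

Factor: 707 = 7 · 101.
φ(707) = (7−1) · (101−1) = 6 · 100 = 600.

600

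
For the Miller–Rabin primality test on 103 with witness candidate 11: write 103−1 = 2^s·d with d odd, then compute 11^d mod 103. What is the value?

102

103 − 1 = 102 = 2^1 · 51, so d = 51.
11^1 ≡ 11 (mod 103)
11^2 ≡ 11^2 = 121 ≡ 18 (mod 103)
11^4 ≡ 18^2 = 324 ≡ 15 (mod 103)
11^8 ≡ 15^2 = 225 ≡ 19 (mod 103)
11^16 ≡ 19^2 = 361 ≡ 52 (mod 103)
11^32 ≡ 52^2 = 2704 ≡ 26 (mod 103)
51 = 32 + 16 + 2 + 1 in binary powers of 2.
So 11^51 ≡ 26 · 52 · 18 · 11 ≡ 102 (mod 103).
Since 11^d ≡ 102 (mod 103), base 11 does not prove 103 composite.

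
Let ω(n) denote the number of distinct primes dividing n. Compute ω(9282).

5

9282 = 2 · 4641
4641 = 3 · 1547
1547 = 7 · 221
221 = 13 · 17
9282 = 2 · 3 · 7 · 13 · 17, which has 5 distinct prime factors.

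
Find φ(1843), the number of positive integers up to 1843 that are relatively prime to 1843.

1728

Factor: 1843 = 19 · 97.
φ(1843) = (19−1) · (97−1) = 18 · 96 = 1728.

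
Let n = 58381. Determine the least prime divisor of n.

79

58381 is odd.
Digit sum 25, not divisible by 3.
Ends in 1: not divisible by 5.
7: 58381 = 7·8340 + 1
11: 58381 = 11·5307 + 4
13: 58381 = 13·4490 + 11
17: 58381 = 17·3434 + 3
19: 58381 = 19·3072 + 13
23: 58381 = 23·2538 + 7
29: 58381 = 29·2013 + 4
31: 58381 = 31·1883 + 8
37: 58381 = 37·1577 + 32
41: 58381 = 41·1423 + 38
43: 58381 = 43·1357 + 30
47: 58381 = 47·1242 + 7
53: 58381 = 53·1101 + 28
59: 58381 = 59·989 + 30
61: 58381 = 61·957 + 4
67: 58381 = 67·871 + 24
71: 58381 = 71·822 + 19
73: 58381 = 73·799 + 54
79: 58381 = 79·739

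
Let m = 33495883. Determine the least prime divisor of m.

33495883 is odd.
Digit sum 43, not divisible by 3.
Ends in 3: not divisible by 5.
7: 33495883 = 7·4785126 + 1
11: 33495883 = 11·3045080 + 3
13: 33495883 = 13·2576606 + 5
17: 33495883 = 17·1970346 + 1
19: 33495883 = 19·1762941 + 4
23: 33495883 = 23·1456342 + 17
29: 33495883 = 29·1155030 + 13
31: 33495883 = 31·1080512 + 11
37: 33495883 = 37·905294 + 5
41: 33495883 = 41·816972 + 31
43: 33495883 = 43·778974 + 1
47: 33495883 = 47·712678 + 17
53: 33495883 = 53·631997 + 42
59: 33495883 = 59·567726 + 49
61: 33495883 = 61·549112 + 51
67: 33495883 = 67·499938 + 37
71: 33495883 = 71·471773

71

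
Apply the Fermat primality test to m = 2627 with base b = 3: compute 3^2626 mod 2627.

3^1 ≡ 3 (mod 2627)
3^2 ≡ 3^2 = 9 ≡ 9 (mod 2627)
3^4 ≡ 9^2 = 81 ≡ 81 (mod 2627)
3^8 ≡ 81^2 = 6561 ≡ 1307 (mod 2627)
3^16 ≡ 1307^2 = 1708249 ≡ 699 (mod 2627)
3^32 ≡ 699^2 = 488601 ≡ 2606 (mod 2627)
3^64 ≡ 2606^2 = 6791236 ≡ 441 (mod 2627)
3^128 ≡ 441^2 = 194481 ≡ 83 (mod 2627)
3^256 ≡ 83^2 = 6889 ≡ 1635 (mod 2627)
3^512 ≡ 1635^2 = 2673225 ≡ 1566 (mod 2627)
3^1024 ≡ 1566^2 = 2452356 ≡ 1365 (mod 2627)
3^2048 ≡ 1365^2 = 1863225 ≡ 682 (mod 2627)
2626 = 2048 + 512 + 64 + 2 in binary powers of 2.
So 3^2626 ≡ 682 · 1566 · 441 · 9 ≡ 1920 (mod 2627).
Since 1920 ≠ 1, base 3 is a Fermat witness: 2627 is composite.

1920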